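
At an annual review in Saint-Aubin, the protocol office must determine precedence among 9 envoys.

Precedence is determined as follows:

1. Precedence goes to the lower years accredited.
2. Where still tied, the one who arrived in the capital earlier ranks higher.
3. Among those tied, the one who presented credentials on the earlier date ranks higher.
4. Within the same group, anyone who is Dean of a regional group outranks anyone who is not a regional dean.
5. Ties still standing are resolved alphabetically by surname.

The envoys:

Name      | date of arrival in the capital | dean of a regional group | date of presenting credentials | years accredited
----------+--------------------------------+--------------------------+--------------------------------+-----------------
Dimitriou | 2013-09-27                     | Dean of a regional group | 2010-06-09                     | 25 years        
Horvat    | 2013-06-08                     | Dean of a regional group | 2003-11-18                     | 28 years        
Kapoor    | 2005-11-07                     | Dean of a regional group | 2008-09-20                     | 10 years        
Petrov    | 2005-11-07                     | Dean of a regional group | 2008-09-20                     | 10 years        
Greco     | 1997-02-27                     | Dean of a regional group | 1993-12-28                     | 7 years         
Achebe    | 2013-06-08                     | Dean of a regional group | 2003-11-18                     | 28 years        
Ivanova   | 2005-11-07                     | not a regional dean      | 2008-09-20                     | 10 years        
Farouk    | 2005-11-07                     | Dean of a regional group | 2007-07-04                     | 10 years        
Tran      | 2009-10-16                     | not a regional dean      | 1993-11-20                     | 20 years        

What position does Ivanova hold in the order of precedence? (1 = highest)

5

By years accredited (lower first): Greco (7 years); then Farouk, Kapoor, Petrov and Ivanova (each 10 years); then Tran (20 years); then Dimitriou (25 years); then Achebe and Horvat (both 28 years).
Farouk, Kapoor, Petrov and Ivanova all have date of arrival in the capital 2005-11-07, so the next rule applies.
Among Farouk, Kapoor, Petrov and Ivanova, by date of presenting credentials (earlier first): Farouk (2007-07-04) before Kapoor, Petrov and Ivanova (2008-09-20).
Among Kapoor, Petrov and Ivanova, Dean of a regional group before not a regional dean: Kapoor and Petrov (Dean of a regional group) before Ivanova (not a regional dean).
Among Kapoor and Petrov, alphabetically by surname: Kapoor before Petrov.
Achebe and Horvat both have date of arrival in the capital 2013-06-08, so the next rule applies.
Achebe and Horvat both have date of presenting credentials 2003-11-18, so the next rule applies.
Achebe and Horvat are each Dean of a regional group, so the next rule applies.
Among Achebe and Horvat, alphabetically by surname: Achebe before Horvat.
Order: Greco, Farouk, Kapoor, Petrov, Ivanova, Tran, Dimitriou, Achebe, Horvat. So position 5.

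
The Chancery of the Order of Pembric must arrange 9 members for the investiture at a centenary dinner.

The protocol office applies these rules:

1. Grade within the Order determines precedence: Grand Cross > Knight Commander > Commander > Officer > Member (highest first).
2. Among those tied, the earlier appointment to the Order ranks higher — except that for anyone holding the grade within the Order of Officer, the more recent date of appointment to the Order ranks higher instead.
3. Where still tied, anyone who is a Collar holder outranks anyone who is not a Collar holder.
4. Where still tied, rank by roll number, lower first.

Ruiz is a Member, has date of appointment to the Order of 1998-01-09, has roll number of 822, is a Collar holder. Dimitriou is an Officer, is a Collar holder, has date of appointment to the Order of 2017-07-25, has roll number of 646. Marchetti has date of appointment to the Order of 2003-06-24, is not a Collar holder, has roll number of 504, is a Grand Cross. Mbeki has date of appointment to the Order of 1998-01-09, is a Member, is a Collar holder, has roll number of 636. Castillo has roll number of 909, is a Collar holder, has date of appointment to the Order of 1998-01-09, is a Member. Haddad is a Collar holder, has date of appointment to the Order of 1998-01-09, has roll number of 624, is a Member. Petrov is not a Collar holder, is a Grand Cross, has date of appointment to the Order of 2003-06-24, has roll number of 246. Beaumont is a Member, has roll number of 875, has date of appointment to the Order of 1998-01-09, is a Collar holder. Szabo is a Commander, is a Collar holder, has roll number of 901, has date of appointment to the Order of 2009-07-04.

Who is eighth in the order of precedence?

Beaumont

By grade within the Order: Petrov and Marchetti (Grand Cross); then Szabo (Commander); then Dimitriou (Officer); then Haddad, Mbeki, Ruiz, Beaumont and Castillo (Member).
Petrov and Marchetti both have date of appointment to the Order 2003-06-24, so the next rule applies.
Petrov and Marchetti are each not a Collar holder, so the next rule applies.
Among Petrov and Marchetti, by roll number (lower first): Petrov (246) before Marchetti (504).
Haddad, Mbeki, Ruiz, Beaumont and Castillo all have date of appointment to the Order 1998-01-09, so the next rule applies.
Haddad, Mbeki, Ruiz, Beaumont and Castillo are each a Collar holder, so the next rule applies.
Among Haddad, Mbeki, Ruiz, Beaumont and Castillo, by roll number (lower first): Haddad (624) before Mbeki (636) before Ruiz (822) before Beaumont (875) before Castillo (909).
Order: Petrov, Marchetti, Szabo, Dimitriou, Haddad, Mbeki, Ruiz, Beaumont, Castillo.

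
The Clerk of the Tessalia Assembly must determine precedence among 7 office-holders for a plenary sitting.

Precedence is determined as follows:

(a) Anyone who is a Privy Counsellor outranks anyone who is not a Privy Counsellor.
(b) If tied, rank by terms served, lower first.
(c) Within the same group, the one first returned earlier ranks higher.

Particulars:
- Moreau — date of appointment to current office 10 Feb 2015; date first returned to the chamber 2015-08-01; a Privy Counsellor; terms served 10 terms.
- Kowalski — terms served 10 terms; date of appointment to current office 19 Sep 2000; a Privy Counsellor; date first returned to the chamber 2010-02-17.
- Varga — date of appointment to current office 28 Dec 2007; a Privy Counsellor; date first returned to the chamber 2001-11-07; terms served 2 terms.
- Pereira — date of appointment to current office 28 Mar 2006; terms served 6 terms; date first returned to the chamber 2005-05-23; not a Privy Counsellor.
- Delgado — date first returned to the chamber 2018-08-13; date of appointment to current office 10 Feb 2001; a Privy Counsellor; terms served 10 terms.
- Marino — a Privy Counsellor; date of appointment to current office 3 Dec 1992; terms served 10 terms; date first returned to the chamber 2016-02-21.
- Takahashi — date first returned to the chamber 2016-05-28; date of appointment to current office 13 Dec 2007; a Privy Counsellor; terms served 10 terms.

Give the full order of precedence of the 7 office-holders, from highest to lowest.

Varga, Kowalski, Moreau, Marino, Takahashi, Delgado, Pereira

By the first rule: Varga, Kowalski, Moreau, Marino, Takahashi and Delgado (each a Privy Counsellor); then Pereira (not a Privy Counsellor).
Among Varga, Kowalski, Moreau, Marino, Takahashi and Delgado, by terms served (lower first): Varga (2 terms) before Kowalski, Moreau, Marino, Takahashi and Delgado (10 terms).
Among Kowalski, Moreau, Marino, Takahashi and Delgado, by date first returned to the chamber (earlier first): Kowalski (2010-02-17) before Moreau (2015-08-01) before Marino (2016-02-21) before Takahashi (2016-05-28) before Delgado (2018-08-13).
Full order: Varga, Kowalski, Moreau, Marino, Takahashi, Delgado, Pereira.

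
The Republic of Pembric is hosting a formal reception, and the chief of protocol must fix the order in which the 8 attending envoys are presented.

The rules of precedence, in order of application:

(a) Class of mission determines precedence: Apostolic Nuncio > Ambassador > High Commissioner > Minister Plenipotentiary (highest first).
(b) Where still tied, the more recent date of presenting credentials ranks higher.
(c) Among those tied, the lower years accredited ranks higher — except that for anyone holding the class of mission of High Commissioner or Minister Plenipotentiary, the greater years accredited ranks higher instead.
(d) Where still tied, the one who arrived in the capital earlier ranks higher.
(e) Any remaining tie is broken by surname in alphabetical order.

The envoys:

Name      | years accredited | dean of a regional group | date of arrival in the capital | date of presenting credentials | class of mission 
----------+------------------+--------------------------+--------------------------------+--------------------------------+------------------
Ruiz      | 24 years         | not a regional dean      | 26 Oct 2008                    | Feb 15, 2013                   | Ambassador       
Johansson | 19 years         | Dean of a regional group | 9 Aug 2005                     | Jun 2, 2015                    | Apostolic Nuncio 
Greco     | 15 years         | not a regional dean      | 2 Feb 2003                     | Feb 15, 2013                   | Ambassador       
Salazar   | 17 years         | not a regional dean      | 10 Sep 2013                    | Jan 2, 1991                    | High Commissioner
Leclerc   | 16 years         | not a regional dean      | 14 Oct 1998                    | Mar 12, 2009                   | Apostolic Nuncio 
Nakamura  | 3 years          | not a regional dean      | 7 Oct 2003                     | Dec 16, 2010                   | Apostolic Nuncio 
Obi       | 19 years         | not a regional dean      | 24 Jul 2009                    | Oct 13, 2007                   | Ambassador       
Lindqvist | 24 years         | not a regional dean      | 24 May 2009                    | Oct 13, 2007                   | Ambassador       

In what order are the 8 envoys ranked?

By class of mission: Johansson, Nakamura and Leclerc (Apostolic Nuncio); then Greco, Ruiz, Obi and Lindqvist (Ambassador); then Salazar (High Commissioner).
Among Johansson, Nakamura and Leclerc, by date of presenting credentials (later first): Johansson (Jun 2, 2015) before Nakamura (Dec 16, 2010) before Leclerc (Mar 12, 2009).
Among Greco, Ruiz, Obi and Lindqvist, by date of presenting credentials (later first): Greco and Ruiz (Feb 15, 2013) before Obi and Lindqvist (Oct 13, 2007).
Among Greco and Ruiz, by years accredited (lower first): Greco (15 years) before Ruiz (24 years).
Among Obi and Lindqvist, by years accredited (lower first): Obi (19 years) before Lindqvist (24 years).
Full order: Johansson, Nakamura, Leclerc, Greco, Ruiz, Obi, Lindqvist, Salazar.

Johansson, Nakamura, Leclerc, Greco, Ruiz, Obi, Lindqvist, Salazar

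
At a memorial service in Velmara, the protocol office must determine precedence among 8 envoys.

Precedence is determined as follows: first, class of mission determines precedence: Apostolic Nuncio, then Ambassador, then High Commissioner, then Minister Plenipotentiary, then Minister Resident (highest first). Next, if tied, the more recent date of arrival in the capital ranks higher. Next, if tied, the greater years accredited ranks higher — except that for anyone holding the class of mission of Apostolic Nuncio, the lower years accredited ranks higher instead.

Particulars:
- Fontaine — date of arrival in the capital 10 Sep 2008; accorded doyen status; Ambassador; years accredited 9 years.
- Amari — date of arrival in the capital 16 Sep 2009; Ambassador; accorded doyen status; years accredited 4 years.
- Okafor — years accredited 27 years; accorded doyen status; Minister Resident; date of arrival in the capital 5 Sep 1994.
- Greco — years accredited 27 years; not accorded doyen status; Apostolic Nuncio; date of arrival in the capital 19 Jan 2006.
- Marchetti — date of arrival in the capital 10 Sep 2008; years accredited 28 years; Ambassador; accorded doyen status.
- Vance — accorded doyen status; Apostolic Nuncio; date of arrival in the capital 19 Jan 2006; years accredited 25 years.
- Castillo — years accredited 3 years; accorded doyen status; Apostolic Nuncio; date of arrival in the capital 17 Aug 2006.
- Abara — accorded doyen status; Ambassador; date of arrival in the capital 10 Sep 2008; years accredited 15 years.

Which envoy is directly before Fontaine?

By class of mission: Castillo, Vance and Greco (Apostolic Nuncio); then Amari, Marchetti, Abara and Fontaine (Ambassador); then Okafor (Minister Resident).
Among Castillo, Vance and Greco, by date of arrival in the capital (later first): Castillo (17 Aug 2006) before Vance and Greco (19 Jan 2006).
Among Vance and Greco, by years accredited (lower first) (reversed rule for this group): Vance (25 years) before Greco (27 years).
Among Amari, Marchetti, Abara and Fontaine, by date of arrival in the capital (later first): Amari (16 Sep 2009) before Marchetti, Abara and Fontaine (10 Sep 2008).
Among Marchetti, Abara and Fontaine, by years accredited (higher first): Marchetti (28 years) before Abara (15 years) before Fontaine (9 years).
Order: Castillo, Vance, Greco, Amari, Marchetti, Abara, Fontaine, Okafor.

Abara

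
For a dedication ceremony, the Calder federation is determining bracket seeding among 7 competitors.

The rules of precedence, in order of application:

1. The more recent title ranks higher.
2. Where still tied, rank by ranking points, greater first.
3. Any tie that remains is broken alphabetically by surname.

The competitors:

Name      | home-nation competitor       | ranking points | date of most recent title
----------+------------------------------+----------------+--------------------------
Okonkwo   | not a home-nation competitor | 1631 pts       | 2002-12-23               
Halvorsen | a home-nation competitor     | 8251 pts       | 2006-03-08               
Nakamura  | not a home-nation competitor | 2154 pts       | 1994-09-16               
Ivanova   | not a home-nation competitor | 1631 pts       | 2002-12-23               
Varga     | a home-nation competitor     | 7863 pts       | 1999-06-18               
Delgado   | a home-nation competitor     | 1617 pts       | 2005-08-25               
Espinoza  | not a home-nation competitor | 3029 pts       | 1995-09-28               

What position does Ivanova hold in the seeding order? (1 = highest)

3

By date of most recent title (later first): Halvorsen (2006-03-08); then Delgado (2005-08-25); then Ivanova and Okonkwo (both 2002-12-23); then Varga (1999-06-18); then Espinoza (1995-09-28); then Nakamura (1994-09-16).
Ivanova and Okonkwo both have ranking points 1631 pts, so the next rule applies.
Among Ivanova and Okonkwo, alphabetically by surname: Ivanova before Okonkwo.
Order: Halvorsen, Delgado, Ivanova, Okonkwo, Varga, Espinoza, Nakamura. So position 3.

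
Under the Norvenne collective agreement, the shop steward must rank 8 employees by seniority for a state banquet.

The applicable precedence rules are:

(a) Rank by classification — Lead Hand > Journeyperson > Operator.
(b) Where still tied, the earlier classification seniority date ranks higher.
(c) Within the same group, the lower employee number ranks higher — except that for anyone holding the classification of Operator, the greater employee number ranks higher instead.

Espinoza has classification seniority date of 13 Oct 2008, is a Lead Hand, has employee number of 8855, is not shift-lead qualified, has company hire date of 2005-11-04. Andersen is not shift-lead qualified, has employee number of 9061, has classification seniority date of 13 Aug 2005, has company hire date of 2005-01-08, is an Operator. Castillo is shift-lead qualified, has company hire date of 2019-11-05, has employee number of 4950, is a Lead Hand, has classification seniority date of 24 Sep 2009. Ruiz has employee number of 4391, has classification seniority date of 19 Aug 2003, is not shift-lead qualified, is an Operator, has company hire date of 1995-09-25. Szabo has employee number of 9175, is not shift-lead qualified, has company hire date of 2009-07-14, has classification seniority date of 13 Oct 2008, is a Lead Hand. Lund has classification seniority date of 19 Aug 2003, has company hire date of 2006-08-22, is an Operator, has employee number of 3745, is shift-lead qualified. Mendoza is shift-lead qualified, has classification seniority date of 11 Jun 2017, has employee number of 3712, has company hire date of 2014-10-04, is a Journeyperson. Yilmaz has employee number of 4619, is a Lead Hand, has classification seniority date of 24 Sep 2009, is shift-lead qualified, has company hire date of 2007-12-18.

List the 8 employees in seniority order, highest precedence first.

By classification: Espinoza, Szabo, Yilmaz and Castillo (Lead Hand); then Mendoza (Journeyperson); then Ruiz, Lund and Andersen (Operator).
Among Espinoza, Szabo, Yilmaz and Castillo, by classification seniority date (earlier first): Espinoza and Szabo (13 Oct 2008) before Yilmaz and Castillo (24 Sep 2009).
Among Espinoza and Szabo, by employee number (lower first): Espinoza (8855) before Szabo (9175).
Among Yilmaz and Castillo, by employee number (lower first): Yilmaz (4619) before Castillo (4950).
Among Ruiz, Lund and Andersen, by classification seniority date (earlier first): Ruiz and Lund (19 Aug 2003) before Andersen (13 Aug 2005).
Among Ruiz and Lund, by employee number (higher first) (reversed rule for this group): Ruiz (4391) before Lund (3745).
Full order: Espinoza, Szabo, Yilmaz, Castillo, Mendoza, Ruiz, Lund, Andersen.

Espinoza, Szabo, Yilmaz, Castillo, Mendoza, Ruiz, Lund, Andersen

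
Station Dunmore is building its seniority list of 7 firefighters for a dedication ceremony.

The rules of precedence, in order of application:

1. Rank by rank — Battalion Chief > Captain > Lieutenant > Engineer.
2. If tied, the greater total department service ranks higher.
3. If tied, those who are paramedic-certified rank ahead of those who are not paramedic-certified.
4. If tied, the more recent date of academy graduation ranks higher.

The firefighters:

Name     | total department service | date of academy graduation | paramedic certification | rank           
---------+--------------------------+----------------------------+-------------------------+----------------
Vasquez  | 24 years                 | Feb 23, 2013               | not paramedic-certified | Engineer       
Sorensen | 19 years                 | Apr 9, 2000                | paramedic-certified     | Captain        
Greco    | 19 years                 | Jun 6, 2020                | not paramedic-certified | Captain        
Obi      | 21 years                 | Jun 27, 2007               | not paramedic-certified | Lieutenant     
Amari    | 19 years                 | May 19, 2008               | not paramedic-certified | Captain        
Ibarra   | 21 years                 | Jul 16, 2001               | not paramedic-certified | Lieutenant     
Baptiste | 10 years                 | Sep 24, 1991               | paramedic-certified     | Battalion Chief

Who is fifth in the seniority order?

By rank: Baptiste (Battalion Chief); then Sorensen, Greco and Amari (Captain); then Obi and Ibarra (Lieutenant); then Vasquez (Engineer).
Sorensen, Greco and Amari all have total department service 19 years, so the next rule applies.
Among Sorensen, Greco and Amari, paramedic-certified before not paramedic-certified: Sorensen (paramedic-certified) before Greco and Amari (not paramedic-certified).
Among Greco and Amari, by date of academy graduation (later first): Greco (Jun 6, 2020) before Amari (May 19, 2008).
Obi and Ibarra both have total department service 21 years, so the next rule applies.
Obi and Ibarra are each not paramedic-certified, so the next rule applies.
Among Obi and Ibarra, by date of academy graduation (later first): Obi (Jun 27, 2007) before Ibarra (Jul 16, 2001).
Order: Baptiste, Sorensen, Greco, Amari, Obi, Ibarra, Vasquez.

Obi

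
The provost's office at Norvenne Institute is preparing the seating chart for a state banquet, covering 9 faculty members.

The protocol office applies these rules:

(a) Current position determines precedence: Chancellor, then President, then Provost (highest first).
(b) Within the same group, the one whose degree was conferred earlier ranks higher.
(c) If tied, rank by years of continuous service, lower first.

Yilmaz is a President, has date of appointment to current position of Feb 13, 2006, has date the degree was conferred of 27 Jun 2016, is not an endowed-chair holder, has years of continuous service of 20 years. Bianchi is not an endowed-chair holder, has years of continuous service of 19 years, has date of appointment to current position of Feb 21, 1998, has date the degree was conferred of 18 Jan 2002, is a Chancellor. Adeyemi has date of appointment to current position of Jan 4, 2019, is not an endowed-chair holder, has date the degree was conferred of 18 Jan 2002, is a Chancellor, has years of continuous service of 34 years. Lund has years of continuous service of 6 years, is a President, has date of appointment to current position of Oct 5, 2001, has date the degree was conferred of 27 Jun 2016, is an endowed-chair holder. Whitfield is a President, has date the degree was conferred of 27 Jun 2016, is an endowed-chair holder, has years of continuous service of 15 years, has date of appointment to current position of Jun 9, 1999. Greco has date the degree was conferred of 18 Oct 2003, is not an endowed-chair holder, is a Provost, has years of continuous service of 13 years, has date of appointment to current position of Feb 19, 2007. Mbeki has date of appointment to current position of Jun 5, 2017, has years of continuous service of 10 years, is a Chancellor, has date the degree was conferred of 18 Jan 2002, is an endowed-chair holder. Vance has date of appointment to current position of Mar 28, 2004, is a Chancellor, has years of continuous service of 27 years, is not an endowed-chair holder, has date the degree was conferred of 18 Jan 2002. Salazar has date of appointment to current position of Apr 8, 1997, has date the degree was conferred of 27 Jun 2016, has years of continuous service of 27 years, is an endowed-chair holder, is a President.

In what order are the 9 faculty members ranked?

By current position: Mbeki, Bianchi, Vance and Adeyemi (Chancellor); then Lund, Whitfield, Yilmaz and Salazar (President); then Greco (Provost).
Mbeki, Bianchi, Vance and Adeyemi all have date the degree was conferred 18 Jan 2002, so the next rule applies.
Among Mbeki, Bianchi, Vance and Adeyemi, by years of continuous service (lower first): Mbeki (10 years) before Bianchi (19 years) before Vance (27 years) before Adeyemi (34 years).
Lund, Whitfield, Yilmaz and Salazar all have date the degree was conferred 27 Jun 2016, so the next rule applies.
Among Lund, Whitfield, Yilmaz and Salazar, by years of continuous service (lower first): Lund (6 years) before Whitfield (15 years) before Yilmaz (20 years) before Salazar (27 years).
Full order: Mbeki, Bianchi, Vance, Adeyemi, Lund, Whitfield, Yilmaz, Salazar, Greco.

Mbeki, Bianchi, Vance, Adeyemi, Lund, Whitfield, Yilmaz, Salazar, Greco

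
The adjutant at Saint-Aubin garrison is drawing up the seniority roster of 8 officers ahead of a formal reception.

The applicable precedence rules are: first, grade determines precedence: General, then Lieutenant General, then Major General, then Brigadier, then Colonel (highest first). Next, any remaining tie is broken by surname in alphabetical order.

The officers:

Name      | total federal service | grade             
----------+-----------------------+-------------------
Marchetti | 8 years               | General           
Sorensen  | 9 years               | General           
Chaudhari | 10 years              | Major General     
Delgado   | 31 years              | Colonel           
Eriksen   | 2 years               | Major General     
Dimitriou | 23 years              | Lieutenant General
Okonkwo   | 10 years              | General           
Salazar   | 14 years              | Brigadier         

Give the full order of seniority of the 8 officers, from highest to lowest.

Marchetti, Okonkwo, Sorensen, Dimitriou, Chaudhari, Eriksen, Salazar, Delgado

By grade: Marchetti, Okonkwo and Sorensen (General); then Dimitriou (Lieutenant General); then Chaudhari and Eriksen (Major General); then Salazar (Brigadier); then Delgado (Colonel).
Among Marchetti, Okonkwo and Sorensen, alphabetically by surname: Marchetti before Okonkwo before Sorensen.
Among Chaudhari and Eriksen, alphabetically by surname: Chaudhari before Eriksen.
Full order: Marchetti, Okonkwo, Sorensen, Dimitriou, Chaudhari, Eriksen, Salazar, Delgado.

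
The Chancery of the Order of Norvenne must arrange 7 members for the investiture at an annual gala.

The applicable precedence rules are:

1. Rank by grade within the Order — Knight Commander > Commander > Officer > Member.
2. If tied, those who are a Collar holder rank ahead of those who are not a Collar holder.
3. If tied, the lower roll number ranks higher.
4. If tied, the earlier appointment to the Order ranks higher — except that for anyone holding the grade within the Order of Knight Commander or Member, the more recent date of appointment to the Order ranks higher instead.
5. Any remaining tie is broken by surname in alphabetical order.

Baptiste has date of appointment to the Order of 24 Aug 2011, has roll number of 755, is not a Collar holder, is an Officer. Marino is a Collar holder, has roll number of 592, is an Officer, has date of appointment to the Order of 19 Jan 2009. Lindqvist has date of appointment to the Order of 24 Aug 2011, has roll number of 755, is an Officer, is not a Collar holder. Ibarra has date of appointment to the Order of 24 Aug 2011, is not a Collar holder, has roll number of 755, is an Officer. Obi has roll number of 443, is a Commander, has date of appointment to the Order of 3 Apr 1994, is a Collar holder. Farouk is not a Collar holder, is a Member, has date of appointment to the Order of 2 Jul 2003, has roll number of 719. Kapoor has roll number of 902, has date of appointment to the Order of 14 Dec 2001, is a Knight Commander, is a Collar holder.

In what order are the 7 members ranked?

By grade within the Order: Kapoor (Knight Commander); then Obi (Commander); then Marino, Baptiste, Ibarra and Lindqvist (Officer); then Farouk (Member).
Among Marino, Baptiste, Ibarra and Lindqvist, a Collar holder before not a Collar holder: Marino (a Collar holder) before Baptiste, Ibarra and Lindqvist (not a Collar holder).
Baptiste, Ibarra and Lindqvist all have roll number 755, so the next rule applies.
Baptiste, Ibarra and Lindqvist all have date of appointment to the Order 24 Aug 2011, so the next rule applies.
Among Baptiste, Ibarra and Lindqvist, alphabetically by surname: Baptiste before Ibarra before Lindqvist.
Full order: Kapoor, Obi, Marino, Baptiste, Ibarra, Lindqvist, Farouk.

Kapoor, Obi, Marino, Baptiste, Ibarra, Lindqvist, Farouk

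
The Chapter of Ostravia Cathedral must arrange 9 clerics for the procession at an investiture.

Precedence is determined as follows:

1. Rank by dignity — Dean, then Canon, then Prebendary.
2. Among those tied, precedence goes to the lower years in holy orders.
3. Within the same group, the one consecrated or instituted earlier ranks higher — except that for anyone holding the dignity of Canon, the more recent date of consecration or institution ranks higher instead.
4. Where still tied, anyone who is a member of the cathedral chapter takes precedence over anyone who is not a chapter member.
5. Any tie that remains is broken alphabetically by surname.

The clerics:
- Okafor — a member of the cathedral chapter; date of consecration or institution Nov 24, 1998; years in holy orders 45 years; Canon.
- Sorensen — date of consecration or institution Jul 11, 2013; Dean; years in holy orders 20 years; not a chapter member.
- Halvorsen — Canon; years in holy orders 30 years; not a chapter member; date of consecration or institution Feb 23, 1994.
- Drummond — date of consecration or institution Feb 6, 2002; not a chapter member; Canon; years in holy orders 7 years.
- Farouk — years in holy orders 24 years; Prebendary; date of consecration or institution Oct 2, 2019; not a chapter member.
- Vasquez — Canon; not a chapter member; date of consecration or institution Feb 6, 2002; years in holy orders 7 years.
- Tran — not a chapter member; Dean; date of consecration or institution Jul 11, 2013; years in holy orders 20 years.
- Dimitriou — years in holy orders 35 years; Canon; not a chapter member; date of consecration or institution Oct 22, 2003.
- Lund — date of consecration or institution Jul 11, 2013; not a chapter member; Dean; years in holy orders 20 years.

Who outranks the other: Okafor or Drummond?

Drummond

By dignity: Lund, Sorensen and Tran (Dean); then Drummond, Vasquez, Halvorsen, Dimitriou and Okafor (Canon); then Farouk (Prebendary).
Lund, Sorensen and Tran all have years in holy orders 20 years, so the next rule applies.
Lund, Sorensen and Tran all have date of consecration or institution Jul 11, 2013, so the next rule applies.
Lund, Sorensen and Tran are each not a chapter member, so the next rule applies.
Among Lund, Sorensen and Tran, alphabetically by surname: Lund before Sorensen before Tran.
Among Drummond, Vasquez, Halvorsen, Dimitriou and Okafor, by years in holy orders (lower first): Drummond and Vasquez (7 years) before Halvorsen (30 years) before Dimitriou (35 years) before Okafor (45 years).
Drummond and Vasquez both have date of consecration or institution Feb 6, 2002, so the next rule applies.
Drummond and Vasquez are each not a chapter member, so the next rule applies.
Among Drummond and Vasquez, alphabetically by surname: Drummond before Vasquez.
So Drummond takes precedence.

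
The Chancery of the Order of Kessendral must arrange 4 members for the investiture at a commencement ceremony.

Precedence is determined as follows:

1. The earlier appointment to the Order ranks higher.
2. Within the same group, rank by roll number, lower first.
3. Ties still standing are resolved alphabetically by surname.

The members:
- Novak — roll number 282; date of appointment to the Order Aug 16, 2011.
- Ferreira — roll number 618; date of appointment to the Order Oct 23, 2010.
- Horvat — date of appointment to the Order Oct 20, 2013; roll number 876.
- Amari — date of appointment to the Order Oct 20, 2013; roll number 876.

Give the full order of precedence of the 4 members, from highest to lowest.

Ferreira, Novak, Amari, Horvat

By date of appointment to the Order (earlier first): Ferreira (Oct 23, 2010); then Novak (Aug 16, 2011); then Amari and Horvat (both Oct 20, 2013).
Amari and Horvat both have roll number 876, so the next rule applies.
Among Amari and Horvat, alphabetically by surname: Amari before Horvat.
Full order: Ferreira, Novak, Amari, Horvat.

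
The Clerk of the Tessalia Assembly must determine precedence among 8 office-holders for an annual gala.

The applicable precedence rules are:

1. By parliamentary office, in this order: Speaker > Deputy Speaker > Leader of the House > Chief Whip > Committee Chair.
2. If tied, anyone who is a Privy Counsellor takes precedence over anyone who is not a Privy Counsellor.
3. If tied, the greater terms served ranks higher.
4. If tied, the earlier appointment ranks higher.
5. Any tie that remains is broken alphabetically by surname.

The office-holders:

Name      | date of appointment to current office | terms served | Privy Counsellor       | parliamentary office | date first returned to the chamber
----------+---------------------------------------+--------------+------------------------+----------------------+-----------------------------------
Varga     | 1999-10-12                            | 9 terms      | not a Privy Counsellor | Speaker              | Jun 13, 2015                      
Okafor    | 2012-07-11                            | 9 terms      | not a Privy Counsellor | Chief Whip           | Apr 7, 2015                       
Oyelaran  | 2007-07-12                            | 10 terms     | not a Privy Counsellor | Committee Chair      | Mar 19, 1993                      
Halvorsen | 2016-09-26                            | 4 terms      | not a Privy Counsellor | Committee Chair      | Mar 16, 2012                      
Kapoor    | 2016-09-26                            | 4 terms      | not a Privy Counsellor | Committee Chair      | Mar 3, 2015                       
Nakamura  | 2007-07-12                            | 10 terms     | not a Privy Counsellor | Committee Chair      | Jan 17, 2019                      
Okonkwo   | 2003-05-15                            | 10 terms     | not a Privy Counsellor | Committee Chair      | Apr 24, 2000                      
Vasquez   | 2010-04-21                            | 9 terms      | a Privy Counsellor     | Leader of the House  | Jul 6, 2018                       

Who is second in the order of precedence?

By parliamentary office: Varga (Speaker); then Vasquez (Leader of the House); then Okafor (Chief Whip); then Okonkwo, Nakamura, Oyelaran, Halvorsen and Kapoor (Committee Chair).
Okonkwo, Nakamura, Oyelaran, Halvorsen and Kapoor are each not a Privy Counsellor, so the next rule applies.
Among Okonkwo, Nakamura, Oyelaran, Halvorsen and Kapoor, by terms served (higher first): Okonkwo, Nakamura and Oyelaran (10 terms) before Halvorsen and Kapoor (4 terms).
Among Okonkwo, Nakamura and Oyelaran, by date of appointment to current office (earlier first): Okonkwo (2003-05-15) before Nakamura and Oyelaran (2007-07-12).
Among Nakamura and Oyelaran, alphabetically by surname: Nakamura before Oyelaran.
Halvorsen and Kapoor both have date of appointment to current office 2016-09-26, so the next rule applies.
Among Halvorsen and Kapoor, alphabetically by surname: Halvorsen before Kapoor.
Order: Varga, Vasquez, Okafor, Okonkwo, Nakamura, Oyelaran, Halvorsen, Kapoor.

Vasquez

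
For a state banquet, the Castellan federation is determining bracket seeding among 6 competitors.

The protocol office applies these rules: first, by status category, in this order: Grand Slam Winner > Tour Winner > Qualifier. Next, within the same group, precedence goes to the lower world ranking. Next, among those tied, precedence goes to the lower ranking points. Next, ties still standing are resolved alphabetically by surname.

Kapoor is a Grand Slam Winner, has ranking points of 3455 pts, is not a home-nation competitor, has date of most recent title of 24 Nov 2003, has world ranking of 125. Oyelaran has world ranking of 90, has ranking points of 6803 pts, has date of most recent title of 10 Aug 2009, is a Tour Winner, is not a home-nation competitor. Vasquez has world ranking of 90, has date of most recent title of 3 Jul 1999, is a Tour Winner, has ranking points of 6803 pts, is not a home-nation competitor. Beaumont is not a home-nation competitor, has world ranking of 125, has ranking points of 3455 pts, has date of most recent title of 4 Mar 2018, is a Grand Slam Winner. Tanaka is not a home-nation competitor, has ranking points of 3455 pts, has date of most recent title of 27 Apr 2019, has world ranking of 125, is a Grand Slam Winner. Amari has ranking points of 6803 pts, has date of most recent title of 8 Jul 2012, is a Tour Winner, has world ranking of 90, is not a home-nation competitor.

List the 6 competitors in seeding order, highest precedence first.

Beaumont, Kapoor, Tanaka, Amari, Oyelaran, Vasquez

By status category: Beaumont, Kapoor and Tanaka (Grand Slam Winner); then Amari, Oyelaran and Vasquez (Tour Winner).
Beaumont, Kapoor and Tanaka all have world ranking 125, so the next rule applies.
Beaumont, Kapoor and Tanaka all have ranking points 3455 pts, so the next rule applies.
Among Beaumont, Kapoor and Tanaka, alphabetically by surname: Beaumont before Kapoor before Tanaka.
Amari, Oyelaran and Vasquez all have world ranking 90, so the next rule applies.
Amari, Oyelaran and Vasquez all have ranking points 6803 pts, so the next rule applies.
Among Amari, Oyelaran and Vasquez, alphabetically by surname: Amari before Oyelaran before Vasquez.
Full order: Beaumont, Kapoor, Tanaka, Amari, Oyelaran, Vasquez.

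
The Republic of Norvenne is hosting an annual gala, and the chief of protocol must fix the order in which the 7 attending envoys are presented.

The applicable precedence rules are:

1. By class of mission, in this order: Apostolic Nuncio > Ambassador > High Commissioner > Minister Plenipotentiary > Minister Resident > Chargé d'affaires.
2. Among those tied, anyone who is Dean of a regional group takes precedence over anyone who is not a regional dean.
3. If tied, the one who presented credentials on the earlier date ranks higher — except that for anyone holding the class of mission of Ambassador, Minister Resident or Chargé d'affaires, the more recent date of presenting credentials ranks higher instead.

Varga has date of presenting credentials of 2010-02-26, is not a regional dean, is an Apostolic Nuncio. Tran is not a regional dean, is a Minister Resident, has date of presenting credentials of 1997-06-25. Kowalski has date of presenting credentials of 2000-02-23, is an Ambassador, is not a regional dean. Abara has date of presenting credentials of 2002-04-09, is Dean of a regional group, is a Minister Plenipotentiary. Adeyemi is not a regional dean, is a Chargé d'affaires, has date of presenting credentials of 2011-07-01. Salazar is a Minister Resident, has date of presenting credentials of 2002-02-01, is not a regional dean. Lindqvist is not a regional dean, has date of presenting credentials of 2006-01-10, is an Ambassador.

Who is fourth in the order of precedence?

Abara

By class of mission: Varga (Apostolic Nuncio); then Lindqvist and Kowalski (Ambassador); then Abara (Minister Plenipotentiary); then Salazar and Tran (Minister Resident); then Adeyemi (Chargé d'affaires).
Lindqvist and Kowalski are each not a regional dean, so the next rule applies.
Among Lindqvist and Kowalski, by date of presenting credentials (later first) (reversed rule for this group): Lindqvist (2006-01-10) before Kowalski (2000-02-23).
Salazar and Tran are each not a regional dean, so the next rule applies.
Among Salazar and Tran, by date of presenting credentials (later first) (reversed rule for this group): Salazar (2002-02-01) before Tran (1997-06-25).
Order: Varga, Lindqvist, Kowalski, Abara, Salazar, Tran, Adeyemi.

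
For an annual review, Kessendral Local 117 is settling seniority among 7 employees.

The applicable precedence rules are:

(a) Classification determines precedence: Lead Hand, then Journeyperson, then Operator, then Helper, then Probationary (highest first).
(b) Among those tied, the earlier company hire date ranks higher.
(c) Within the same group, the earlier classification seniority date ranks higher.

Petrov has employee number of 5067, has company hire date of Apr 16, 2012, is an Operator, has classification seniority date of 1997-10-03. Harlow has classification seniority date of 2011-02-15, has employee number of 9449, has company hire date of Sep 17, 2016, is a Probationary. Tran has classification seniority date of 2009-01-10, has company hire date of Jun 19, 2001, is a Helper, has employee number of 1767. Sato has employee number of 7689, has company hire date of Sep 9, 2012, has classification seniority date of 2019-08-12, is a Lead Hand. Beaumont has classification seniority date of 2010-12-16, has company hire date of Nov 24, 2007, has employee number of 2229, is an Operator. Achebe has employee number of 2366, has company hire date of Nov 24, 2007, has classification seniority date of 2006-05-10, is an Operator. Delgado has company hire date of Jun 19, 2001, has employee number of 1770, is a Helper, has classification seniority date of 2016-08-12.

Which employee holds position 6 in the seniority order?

Delgado

By classification: Sato (Lead Hand); then Achebe, Beaumont and Petrov (Operator); then Tran and Delgado (Helper); then Harlow (Probationary).
Among Achebe, Beaumont and Petrov, by company hire date (earlier first): Achebe and Beaumont (Nov 24, 2007) before Petrov (Apr 16, 2012).
Among Achebe and Beaumont, by classification seniority date (earlier first): Achebe (2006-05-10) before Beaumont (2010-12-16).
Tran and Delgado both have company hire date Jun 19, 2001, so the next rule applies.
Among Tran and Delgado, by classification seniority date (earlier first): Tran (2009-01-10) before Delgado (2016-08-12).
Order: Sato, Achebe, Beaumont, Petrov, Tran, Delgado, Harlow.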